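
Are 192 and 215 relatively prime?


Euclidean algorithm:
215 = 1 * 192 + 23
192 = 8 * 23 + 8
23 = 2 * 8 + 7
8 = 1 * 7 + 1
7 = 7 * 1 + 0
GCD(192, 215) = 1

Yes, coprime (GCD = 1)


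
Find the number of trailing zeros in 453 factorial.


floor(453/5) = 90
floor(453/25) = 18
floor(453/125) = 3
Total = 111

111 trailing zeros


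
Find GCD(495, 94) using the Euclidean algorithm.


495 = 5 * 94 + 25
94 = 3 * 25 + 19
25 = 1 * 19 + 6
19 = 3 * 6 + 1
6 = 6 * 1 + 0
GCD = 1


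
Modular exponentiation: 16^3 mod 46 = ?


16^1 mod 46 = 16
16^2 mod 46 = 26
16^3 mod 46 = 2


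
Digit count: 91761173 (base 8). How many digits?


91761173 in base 8 = 536025025
Number of digits = 9

9 digits (base 8)


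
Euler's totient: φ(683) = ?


683 = 683
Prime factors: 683
φ(683) = 683 × (1-1/683)
= 683 × 682/683 = 682

φ(683) = 682


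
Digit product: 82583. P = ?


8 × 2 × 5 × 8 × 3 = 1920


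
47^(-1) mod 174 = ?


Use the extended Euclidean algorithm on (174, 47); each row r = 174*s + 47*t:
r=174, s=1, t=0
r=47, s=0, t=1
q=3: r=33, s=1, t=-3   [174*(1) + 47*(-3) = 33]
q=1: r=14, s=-1, t=4   [174*(-1) + 47*(4) = 14]
q=2: r=5, s=3, t=-11   [174*(3) + 47*(-11) = 5]
q=2: r=4, s=-7, t=26   [174*(-7) + 47*(26) = 4]
q=1: r=1, s=10, t=-37   [174*(10) + 47*(-37) = 1]
q=4: r=0, s=-47, t=174   [174*(-47) + 47*(174) = 0]
GCD = 1 with t = -37, so 47*(-37) ≡ 1 (mod 174)
Inverse = -37 mod 174 = 137
Check: 47 * 137 = 6439 ≡ 1 (mod 174)

47^(-1) ≡ 137 (mod 174)


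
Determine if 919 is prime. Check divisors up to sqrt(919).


Check divisors up to sqrt(919) = 30.3150
No divisors found.
919 is prime.

Yes, 919 is prime


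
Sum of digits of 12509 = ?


1 + 2 + 5 + 0 + 9 = 17


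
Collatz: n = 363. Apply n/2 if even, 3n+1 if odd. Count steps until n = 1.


363 → 1090 → 545 → 1636 → 818 → 409 → 1228 → 614 → 307 → 922 → 461 → 1384 → 692 → 346 → 173 → 520 → 260 → 130 → 65 → 196 → 98 → 49 → 148 → 74 → 37 → 112 → 56 → 28 → 14 → 7 → 22 → 11 → 34 → 17 → 52 → 26 → 13 → 40 → 20 → 10 → 5 → 16 → 8 → 4 → 2 → 1
Total steps = 45

45 steps


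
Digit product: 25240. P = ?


2 × 5 × 2 × 4 × 0 = 0


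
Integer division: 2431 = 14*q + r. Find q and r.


2431 = 14 * 173 + 9
Check: 2422 + 9 = 2431

q = 173, r = 9


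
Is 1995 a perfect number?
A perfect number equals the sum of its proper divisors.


Proper divisors of 1995: 1, 3, 5, 7, 15, 19, 21, 35, 57, 95, 105, 133, 285, 399, 665
Sum = 1 + 3 + 5 + 7 + 15 + 19 + 21 + 35 + 57 + 95 + 105 + 133 + 285 + 399 + 665 = 1845

No, 1995 is not perfect (1845 ≠ 1995)


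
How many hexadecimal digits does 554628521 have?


554628521 in base 16 = 210EF5A9
Number of digits = 8

8 digits (base 16)


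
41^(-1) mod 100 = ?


Use the extended Euclidean algorithm on (100, 41); each row r = 100*s + 41*t:
r=100, s=1, t=0
r=41, s=0, t=1
q=2: r=18, s=1, t=-2   [100*(1) + 41*(-2) = 18]
q=2: r=5, s=-2, t=5   [100*(-2) + 41*(5) = 5]
q=3: r=3, s=7, t=-17   [100*(7) + 41*(-17) = 3]
q=1: r=2, s=-9, t=22   [100*(-9) + 41*(22) = 2]
q=1: r=1, s=16, t=-39   [100*(16) + 41*(-39) = 1]
q=2: r=0, s=-41, t=100   [100*(-41) + 41*(100) = 0]
GCD = 1 with t = -39, so 41*(-39) ≡ 1 (mod 100)
Inverse = -39 mod 100 = 61
Check: 41 * 61 = 2501 ≡ 1 (mod 100)

41^(-1) ≡ 61 (mod 100)


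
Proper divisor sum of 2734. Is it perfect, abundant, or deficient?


Proper divisors: 1, 2, 1367
Sum = 1 + 2 + 1367 = 1370
1370 < 2734 → deficient

s(2734) = 1370 (deficient)


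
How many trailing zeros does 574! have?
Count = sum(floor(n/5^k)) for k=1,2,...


floor(574/5) = 114
floor(574/25) = 22
floor(574/125) = 4
Total = 140

140 trailing zeros


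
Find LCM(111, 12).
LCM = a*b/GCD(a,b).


GCD(111, 12) = 3
LCM = 111*12/3 = 1332/3 = 444

LCM = 444


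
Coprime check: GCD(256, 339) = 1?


Euclidean algorithm:
339 = 1 * 256 + 83
256 = 3 * 83 + 7
83 = 11 * 7 + 6
7 = 1 * 6 + 1
6 = 6 * 1 + 0
GCD(256, 339) = 1

Yes, coprime (GCD = 1)


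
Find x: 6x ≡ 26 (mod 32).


GCD(6, 32) = 2 divides 26
Divide: 3x ≡ 13 (mod 16)
x ≡ 15 (mod 16)


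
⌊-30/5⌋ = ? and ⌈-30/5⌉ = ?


-30/5 = -6.0000
floor = -6
ceil = -6

floor = -6, ceil = -6


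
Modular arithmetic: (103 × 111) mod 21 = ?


103 × 111 = 11433
11433 mod 21 = 9


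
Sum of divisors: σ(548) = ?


Divisors of 548: 1, 2, 4, 137, 274, 548
Sum = 1 + 2 + 4 + 137 + 274 + 548 = 966

σ(548) = 966


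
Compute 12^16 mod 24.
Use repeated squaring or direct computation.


12^1 mod 24 = 12
12^2 mod 24 = 0
12^3 mod 24 = 0
12^4 mod 24 = 0
12^5 mod 24 = 0
12^6 mod 24 = 0
12^7 mod 24 = 0
12^8 mod 24 = 0
12^9 mod 24 = 0
12^10 mod 24 = 0
12^11 mod 24 = 0
12^12 mod 24 = 0
12^13 mod 24 = 0
12^14 mod 24 = 0
12^15 mod 24 = 0
12^16 mod 24 = 0


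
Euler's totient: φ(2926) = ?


2926 = 2 × 7 × 11 × 19
Prime factors: 2, 7, 11, 19
φ(2926) = 2926 × (1-1/2) × (1-1/7) × (1-1/11) × (1-1/19)
= 2926 × 1/2 × 6/7 × 10/11 × 18/19 = 1080

φ(2926) = 1080


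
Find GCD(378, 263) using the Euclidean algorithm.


378 = 1 * 263 + 115
263 = 2 * 115 + 33
115 = 3 * 33 + 16
33 = 2 * 16 + 1
16 = 16 * 1 + 0
GCD = 1


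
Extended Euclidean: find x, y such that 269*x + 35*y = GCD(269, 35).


Tabular extended Euclidean (each row: r = 269*s + 35*t):
r=269, s=1, t=0
r=35, s=0, t=1
q=7: r=24, s=1, t=-7   [269*(1) + 35*(-7) = 24]
q=1: r=11, s=-1, t=8   [269*(-1) + 35*(8) = 11]
q=2: r=2, s=3, t=-23   [269*(3) + 35*(-23) = 2]
q=5: r=1, s=-16, t=123   [269*(-16) + 35*(123) = 1]
q=2: r=0, s=35, t=-269   [269*(35) + 35*(-269) = 0]
GCD = 1; from the row with r=1: x=-16, y=123
Check: 269*(-16) + 35*(123) = -4304 + 4305 = 1

GCD = 1, x = -16, y = 123


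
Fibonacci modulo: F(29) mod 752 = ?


F(k) mod 752 for k=1..29:
1, 1, 2, 3, 5, 8, 13, 21, 34, 55, 89, 144, 233, 377, 610, 235, 93, 328, 421, 749, 418, 415, 81, 496, 577, 321, 146, 467, 613
F(29) mod 752 = 613


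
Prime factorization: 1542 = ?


1542 / 2 = 771
771 / 3 = 257
257 / 257 = 1
1542 = 2 × 3 × 257


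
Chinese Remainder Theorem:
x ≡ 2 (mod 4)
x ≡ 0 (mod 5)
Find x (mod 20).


M = 4*5 = 20
M1 = M/4 = 5, M2 = M/5 = 4
M1^(-1) mod 4 = 1, M2^(-1) mod 5 = 4
x = 2*5*1 + 0*4*4 = 10
10 mod 20 = 10
Check: 10 mod 4 = 2 ✓, 10 mod 5 = 0 ✓

x ≡ 10 (mod 20)


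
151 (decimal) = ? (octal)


151 (base 10) = 151 (decimal)
151 (decimal) = 227 (base 8)


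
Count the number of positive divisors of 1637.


1637 = 1637^1
d(1637) = (1+1) = 2

2 divisors


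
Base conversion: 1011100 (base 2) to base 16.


1011100 (base 2) = 92 (decimal)
92 (decimal) = 5C (base 16)


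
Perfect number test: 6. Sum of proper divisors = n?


Proper divisors of 6: 1, 2, 3
Sum = 1 + 2 + 3 = 6

Yes, 6 is perfect (6 = 6)


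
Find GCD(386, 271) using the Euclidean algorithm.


386 = 1 * 271 + 115
271 = 2 * 115 + 41
115 = 2 * 41 + 33
41 = 1 * 33 + 8
33 = 4 * 8 + 1
8 = 8 * 1 + 0
GCD = 1


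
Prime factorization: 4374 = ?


4374 / 2 = 2187
2187 / 3 = 729
729 / 3 = 243
243 / 3 = 81
81 / 3 = 27
27 / 3 = 9
9 / 3 = 3
3 / 3 = 1
4374 = 2 × 3^7


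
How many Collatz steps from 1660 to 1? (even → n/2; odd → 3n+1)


1660 → 830 → 415 → 1246 → 623 → 1870 → 935 → 2806 → 1403 → 4210 → 2105 → 6316 → 3158 → 1579 → 4738 → 2369 → 7108 → 3554 → 1777 → 5332 → 2666 → 1333 → 4000 → 2000 → 1000 → 500 → 250 → 125 → 376 → 188 → 94 → 47 → 142 → 71 → 214 → 107 → 322 → 161 → 484 → 242 → 121 → 364 → 182 → 91 → 274 → 137 → 412 → 206 → 103 → 310 → 155 → 466 → 233 → 700 → 350 → 175 → 526 → 263 → 790 → 395 → 1186 → 593 → 1780 → 890 → 445 → 1336 → 668 → 334 → 167 → 502 → 251 → 754 → 377 → 1132 → 566 → 283 → 850 → 425 → 1276 → 638 → 319 → 958 → 479 → 1438 → 719 → 2158 → 1079 → 3238 → 1619 → 4858 → 2429 → 7288 → 3644 → 1822 → 911 → 2734 → 1367 → 4102 → 2051 → 6154 → 3077 → 9232 → 4616 → 2308 → 1154 → 577 → 1732 → 866 → 433 → 1300 → 650 → 325 → 976 → 488 → 244 → 122 → 61 → 184 → 92 → 46 → 23 → 70 → 35 → 106 → 53 → 160 → 80 → 40 → 20 → 10 → 5 → 16 → 8 → 4 → 2 → 1
Total steps = 135

135 steps


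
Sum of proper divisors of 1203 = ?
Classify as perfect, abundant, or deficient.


Proper divisors: 1, 3, 401
Sum = 1 + 3 + 401 = 405
405 < 1203 → deficient

s(1203) = 405 (deficient)


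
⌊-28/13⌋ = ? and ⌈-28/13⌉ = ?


-28/13 = -2.1538
floor = -3
ceil = -2

floor = -3, ceil = -2


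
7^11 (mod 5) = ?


7^1 mod 5 = 2
7^2 mod 5 = 4
7^3 mod 5 = 3
7^4 mod 5 = 1
7^5 mod 5 = 2
7^6 mod 5 = 4
7^7 mod 5 = 3
7^8 mod 5 = 1
7^9 mod 5 = 2
7^10 mod 5 = 4
7^11 mod 5 = 3


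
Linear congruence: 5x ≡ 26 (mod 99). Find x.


GCD(5, 99) = 1, unique solution
a^(-1) mod 99 = 20
x = 20 * 26 mod 99 = 25

x ≡ 25 (mod 99)


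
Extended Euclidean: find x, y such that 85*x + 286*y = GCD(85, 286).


Tabular extended Euclidean (each row: r = 85*s + 286*t):
r=85, s=1, t=0
r=286, s=0, t=1
q=0: r=85, s=1, t=0   [85*(1) + 286*(0) = 85]
q=3: r=31, s=-3, t=1   [85*(-3) + 286*(1) = 31]
q=2: r=23, s=7, t=-2   [85*(7) + 286*(-2) = 23]
q=1: r=8, s=-10, t=3   [85*(-10) + 286*(3) = 8]
q=2: r=7, s=27, t=-8   [85*(27) + 286*(-8) = 7]
q=1: r=1, s=-37, t=11   [85*(-37) + 286*(11) = 1]
q=7: r=0, s=286, t=-85   [85*(286) + 286*(-85) = 0]
GCD = 1; from the row with r=1: x=-37, y=11
Check: 85*(-37) + 286*(11) = -3145 + 3146 = 1

GCD = 1, x = -37, y = 11


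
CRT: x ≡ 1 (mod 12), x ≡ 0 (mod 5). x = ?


M = 12*5 = 60
M1 = M/12 = 5, M2 = M/5 = 12
M1^(-1) mod 12 = 5, M2^(-1) mod 5 = 3
x = 1*5*5 + 0*12*3 = 25
25 mod 60 = 25
Check: 25 mod 12 = 1 ✓, 25 mod 5 = 0 ✓

x ≡ 25 (mod 60)


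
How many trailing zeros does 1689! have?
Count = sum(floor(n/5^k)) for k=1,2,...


floor(1689/5) = 337
floor(1689/25) = 67
floor(1689/125) = 13
floor(1689/625) = 2
Total = 419

419 trailing zeros


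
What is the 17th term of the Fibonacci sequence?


Sequence: 1, 1, 2, 3, 5, 8, 13, 21, 34, 55, 89, 144, 233, 377, 610, 987, 1597
F(17) = 1597


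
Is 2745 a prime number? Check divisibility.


2745 / 3 = 915 (exact division)
2745 is NOT prime.

No, 2745 is not prime


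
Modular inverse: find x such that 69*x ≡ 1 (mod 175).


Use the extended Euclidean algorithm on (175, 69); each row r = 175*s + 69*t:
r=175, s=1, t=0
r=69, s=0, t=1
q=2: r=37, s=1, t=-2   [175*(1) + 69*(-2) = 37]
q=1: r=32, s=-1, t=3   [175*(-1) + 69*(3) = 32]
q=1: r=5, s=2, t=-5   [175*(2) + 69*(-5) = 5]
q=6: r=2, s=-13, t=33   [175*(-13) + 69*(33) = 2]
q=2: r=1, s=28, t=-71   [175*(28) + 69*(-71) = 1]
q=2: r=0, s=-69, t=175   [175*(-69) + 69*(175) = 0]
GCD = 1 with t = -71, so 69*(-71) ≡ 1 (mod 175)
Inverse = -71 mod 175 = 104
Check: 69 * 104 = 7176 ≡ 1 (mod 175)

69^(-1) ≡ 104 (mod 175)


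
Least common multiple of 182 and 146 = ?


GCD(182, 146) = 2
LCM = 182*146/2 = 26572/2 = 13286

LCM = 13286


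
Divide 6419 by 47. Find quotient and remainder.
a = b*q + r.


6419 = 47 * 136 + 27
Check: 6392 + 27 = 6419

q = 136, r = 27


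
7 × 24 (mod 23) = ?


7 × 24 = 168
168 mod 23 = 7


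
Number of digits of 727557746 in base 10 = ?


727557746 has 9 digits in base 10
floor(log10(727557746)) + 1 = floor(8.8619) + 1 = 9

9 digits (base 10)


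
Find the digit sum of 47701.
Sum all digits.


4 + 7 + 7 + 0 + 1 = 19


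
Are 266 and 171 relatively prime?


Euclidean algorithm:
266 = 1 * 171 + 95
171 = 1 * 95 + 76
95 = 1 * 76 + 19
76 = 4 * 19 + 0
GCD(266, 171) = 19

No, not coprime (GCD = 19)


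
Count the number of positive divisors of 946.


946 = 2^1 × 11^1 × 43^1
d(946) = (1+1) × (1+1) × (1+1) = 8

8 divisors


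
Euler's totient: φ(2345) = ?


2345 = 5 × 7 × 67
Prime factors: 5, 7, 67
φ(2345) = 2345 × (1-1/5) × (1-1/7) × (1-1/67)
= 2345 × 4/5 × 6/7 × 66/67 = 1584

φ(2345) = 1584


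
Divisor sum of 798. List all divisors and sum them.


Divisors of 798: 1, 2, 3, 6, 7, 14, 19, 21, 38, 42, 57, 114, 133, 266, 399, 798
Sum = 1 + 2 + 3 + 6 + 7 + 14 + 19 + 21 + 38 + 42 + 57 + 114 + 133 + 266 + 399 + 798 = 1920

σ(798) = 1920


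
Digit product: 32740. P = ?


3 × 2 × 7 × 4 × 0 = 0


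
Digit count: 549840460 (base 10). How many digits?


549840460 has 9 digits in base 10
floor(log10(549840460)) + 1 = floor(8.7402) + 1 = 9

9 digits (base 10)


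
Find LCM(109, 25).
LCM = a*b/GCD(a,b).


GCD(109, 25) = 1
LCM = 109*25/1 = 2725/1 = 2725

LCM = 2725


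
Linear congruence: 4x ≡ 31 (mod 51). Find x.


GCD(4, 51) = 1, unique solution
a^(-1) mod 51 = 13
x = 13 * 31 mod 51 = 46

x ≡ 46 (mod 51)


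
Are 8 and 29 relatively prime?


Euclidean algorithm:
29 = 3 * 8 + 5
8 = 1 * 5 + 3
5 = 1 * 3 + 2
3 = 1 * 2 + 1
2 = 2 * 1 + 0
GCD(8, 29) = 1

Yes, coprime (GCD = 1)


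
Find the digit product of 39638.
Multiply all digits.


3 × 9 × 6 × 3 × 8 = 3888


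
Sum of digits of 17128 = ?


1 + 7 + 1 + 2 + 8 = 19


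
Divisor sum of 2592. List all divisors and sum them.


Divisors of 2592: 1, 2, 3, 4, 6, 8, 9, 12, 16, 18, 24, 27, 32, 36, 48, 54, 72, 81, 96, 108, 144, 162, 216, 288, 324, 432, 648, 864, 1296, 2592
Sum = 1 + 2 + 3 + 4 + 6 + 8 + 9 + 12 + 16 + 18 + 24 + 27 + 32 + 36 + 48 + 54 + 72 + 81 + 96 + 108 + 144 + 162 + 216 + 288 + 324 + 432 + 648 + 864 + 1296 + 2592 = 7623

σ(2592) = 7623


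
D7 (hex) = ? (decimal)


D7 (base 16) = 215 (decimal)
215 (decimal) = 215 (base 10)


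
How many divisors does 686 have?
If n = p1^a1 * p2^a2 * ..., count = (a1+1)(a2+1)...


686 = 2^1 × 7^3
d(686) = (1+1) × (3+1) = 8

8 divisors


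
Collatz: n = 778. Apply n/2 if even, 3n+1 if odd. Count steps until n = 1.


778 → 389 → 1168 → 584 → 292 → 146 → 73 → 220 → 110 → 55 → 166 → 83 → 250 → 125 → 376 → 188 → 94 → 47 → 142 → 71 → 214 → 107 → 322 → 161 → 484 → 242 → 121 → 364 → 182 → 91 → 274 → 137 → 412 → 206 → 103 → 310 → 155 → 466 → 233 → 700 → 350 → 175 → 526 → 263 → 790 → 395 → 1186 → 593 → 1780 → 890 → 445 → 1336 → 668 → 334 → 167 → 502 → 251 → 754 → 377 → 1132 → 566 → 283 → 850 → 425 → 1276 → 638 → 319 → 958 → 479 → 1438 → 719 → 2158 → 1079 → 3238 → 1619 → 4858 → 2429 → 7288 → 3644 → 1822 → 911 → 2734 → 1367 → 4102 → 2051 → 6154 → 3077 → 9232 → 4616 → 2308 → 1154 → 577 → 1732 → 866 → 433 → 1300 → 650 → 325 → 976 → 488 → 244 → 122 → 61 → 184 → 92 → 46 → 23 → 70 → 35 → 106 → 53 → 160 → 80 → 40 → 20 → 10 → 5 → 16 → 8 → 4 → 2 → 1
Total steps = 121

121 steps


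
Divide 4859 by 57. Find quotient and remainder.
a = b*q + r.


4859 = 57 * 85 + 14
Check: 4845 + 14 = 4859

q = 85, r = 14


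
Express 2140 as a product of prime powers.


2140 / 2 = 1070
1070 / 2 = 535
535 / 5 = 107
107 / 107 = 1
2140 = 2^2 × 5 × 107


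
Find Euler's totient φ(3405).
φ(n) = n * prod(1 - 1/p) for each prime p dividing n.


3405 = 3 × 5 × 227
Prime factors: 3, 5, 227
φ(3405) = 3405 × (1-1/3) × (1-1/5) × (1-1/227)
= 3405 × 2/3 × 4/5 × 226/227 = 1808

φ(3405) = 1808


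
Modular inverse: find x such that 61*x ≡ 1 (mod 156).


Use the extended Euclidean algorithm on (156, 61); each row r = 156*s + 61*t:
r=156, s=1, t=0
r=61, s=0, t=1
q=2: r=34, s=1, t=-2   [156*(1) + 61*(-2) = 34]
q=1: r=27, s=-1, t=3   [156*(-1) + 61*(3) = 27]
q=1: r=7, s=2, t=-5   [156*(2) + 61*(-5) = 7]
q=3: r=6, s=-7, t=18   [156*(-7) + 61*(18) = 6]
q=1: r=1, s=9, t=-23   [156*(9) + 61*(-23) = 1]
q=6: r=0, s=-61, t=156   [156*(-61) + 61*(156) = 0]
GCD = 1 with t = -23, so 61*(-23) ≡ 1 (mod 156)
Inverse = -23 mod 156 = 133
Check: 61 * 133 = 8113 ≡ 1 (mod 156)

61^(-1) ≡ 133 (mod 156)


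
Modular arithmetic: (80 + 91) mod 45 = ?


80 + 91 = 171
171 mod 45 = 36


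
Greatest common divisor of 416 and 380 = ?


416 = 1 * 380 + 36
380 = 10 * 36 + 20
36 = 1 * 20 + 16
20 = 1 * 16 + 4
16 = 4 * 4 + 0
GCD = 4


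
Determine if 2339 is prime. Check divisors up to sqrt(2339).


Check divisors up to sqrt(2339) = 48.3632
No divisors found.
2339 is prime.

Yes, 2339 is prime


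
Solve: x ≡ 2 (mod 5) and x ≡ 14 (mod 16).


M = 5*16 = 80
M1 = M/5 = 16, M2 = M/16 = 5
M1^(-1) mod 5 = 1, M2^(-1) mod 16 = 13
x = 2*16*1 + 14*5*13 = 942
942 mod 80 = 62
Check: 62 mod 5 = 2 ✓, 62 mod 16 = 14 ✓

x ≡ 62 (mod 80)


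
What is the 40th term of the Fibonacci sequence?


Sequence: 1, 1, 2, 3, 5, 8, 13, 21, 34, 55, 89, 144, 233, 377, 610, 987, 1597, 2584, 4181, 6765, 10946, 17711, 28657, 46368, 75025, 121393, 196418, 317811, 514229, 832040, 1346269, 2178309, 3524578, 5702887, 9227465, 14930352, 24157817, 39088169, 63245986, 102334155
F(40) = 102334155


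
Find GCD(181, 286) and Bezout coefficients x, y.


Tabular extended Euclidean (each row: r = 181*s + 286*t):
r=181, s=1, t=0
r=286, s=0, t=1
q=0: r=181, s=1, t=0   [181*(1) + 286*(0) = 181]
q=1: r=105, s=-1, t=1   [181*(-1) + 286*(1) = 105]
q=1: r=76, s=2, t=-1   [181*(2) + 286*(-1) = 76]
q=1: r=29, s=-3, t=2   [181*(-3) + 286*(2) = 29]
q=2: r=18, s=8, t=-5   [181*(8) + 286*(-5) = 18]
q=1: r=11, s=-11, t=7   [181*(-11) + 286*(7) = 11]
q=1: r=7, s=19, t=-12   [181*(19) + 286*(-12) = 7]
q=1: r=4, s=-30, t=19   [181*(-30) + 286*(19) = 4]
q=1: r=3, s=49, t=-31   [181*(49) + 286*(-31) = 3]
q=1: r=1, s=-79, t=50   [181*(-79) + 286*(50) = 1]
q=3: r=0, s=286, t=-181   [181*(286) + 286*(-181) = 0]
GCD = 1; from the row with r=1: x=-79, y=50
Check: 181*(-79) + 286*(50) = -14299 + 14300 = 1

GCD = 1, x = -79, y = 50


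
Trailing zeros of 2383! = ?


floor(2383/5) = 476
floor(2383/25) = 95
floor(2383/125) = 19
floor(2383/625) = 3
Total = 593

593 trailing zeros


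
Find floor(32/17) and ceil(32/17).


32/17 = 1.8824
floor = 1
ceil = 2

floor = 1, ceil = 2


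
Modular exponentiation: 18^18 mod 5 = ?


18^1 mod 5 = 3
18^2 mod 5 = 4
18^3 mod 5 = 2
18^4 mod 5 = 1
18^5 mod 5 = 3
18^6 mod 5 = 4
18^7 mod 5 = 2
18^8 mod 5 = 1
18^9 mod 5 = 3
18^10 mod 5 = 4
18^11 mod 5 = 2
18^12 mod 5 = 1
18^13 mod 5 = 3
18^14 mod 5 = 4
18^15 mod 5 = 2
18^16 mod 5 = 1
18^17 mod 5 = 3
18^18 mod 5 = 4


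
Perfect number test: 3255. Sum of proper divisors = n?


Proper divisors of 3255: 1, 3, 5, 7, 15, 21, 31, 35, 93, 105, 155, 217, 465, 651, 1085
Sum = 1 + 3 + 5 + 7 + 15 + 21 + 31 + 35 + 93 + 105 + 155 + 217 + 465 + 651 + 1085 = 2889

No, 3255 is not perfect (2889 ≠ 3255)


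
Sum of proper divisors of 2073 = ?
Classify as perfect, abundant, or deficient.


Proper divisors: 1, 3, 691
Sum = 1 + 3 + 691 = 695
695 < 2073 → deficient

s(2073) = 695 (deficient)


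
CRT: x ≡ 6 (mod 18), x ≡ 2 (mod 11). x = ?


M = 18*11 = 198
M1 = M/18 = 11, M2 = M/11 = 18
M1^(-1) mod 18 = 5, M2^(-1) mod 11 = 8
x = 6*11*5 + 2*18*8 = 618
618 mod 198 = 24
Check: 24 mod 18 = 6 ✓, 24 mod 11 = 2 ✓

x ≡ 24 (mod 198)


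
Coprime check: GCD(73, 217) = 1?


Euclidean algorithm:
217 = 2 * 73 + 71
73 = 1 * 71 + 2
71 = 35 * 2 + 1
2 = 2 * 1 + 0
GCD(73, 217) = 1

Yes, coprime (GCD = 1)


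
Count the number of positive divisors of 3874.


3874 = 2^1 × 13^1 × 149^1
d(3874) = (1+1) × (1+1) × (1+1) = 8

8 divisors


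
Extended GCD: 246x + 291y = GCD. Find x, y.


Tabular extended Euclidean (each row: r = 246*s + 291*t):
r=246, s=1, t=0
r=291, s=0, t=1
q=0: r=246, s=1, t=0   [246*(1) + 291*(0) = 246]
q=1: r=45, s=-1, t=1   [246*(-1) + 291*(1) = 45]
q=5: r=21, s=6, t=-5   [246*(6) + 291*(-5) = 21]
q=2: r=3, s=-13, t=11   [246*(-13) + 291*(11) = 3]
q=7: r=0, s=97, t=-82   [246*(97) + 291*(-82) = 0]
GCD = 3; from the row with r=3: x=-13, y=11
Check: 246*(-13) + 291*(11) = -3198 + 3201 = 3

GCD = 3, x = -13, y = 11


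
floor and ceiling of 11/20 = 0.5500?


11/20 = 0.5500
floor = 0
ceil = 1

floor = 0, ceil = 1


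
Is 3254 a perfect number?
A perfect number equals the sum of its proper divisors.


Proper divisors of 3254: 1, 2, 1627
Sum = 1 + 2 + 1627 = 1630

No, 3254 is not perfect (1630 ≠ 3254)


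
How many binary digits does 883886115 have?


883886115 in base 2 = 110100101011110000100000100011
Number of digits = 30

30 digits (base 2)


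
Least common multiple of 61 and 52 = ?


GCD(61, 52) = 1
LCM = 61*52/1 = 3172/1 = 3172

LCM = 3172


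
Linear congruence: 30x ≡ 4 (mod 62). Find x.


GCD(30, 62) = 2 divides 4
Divide: 15x ≡ 2 (mod 31)
x ≡ 27 (mod 31)


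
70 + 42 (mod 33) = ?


70 + 42 = 112
112 mod 33 = 13


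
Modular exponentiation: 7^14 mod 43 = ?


7^1 mod 43 = 7
7^2 mod 43 = 6
7^3 mod 43 = 42
7^4 mod 43 = 36
7^5 mod 43 = 37
7^6 mod 43 = 1
7^7 mod 43 = 7
7^8 mod 43 = 6
7^9 mod 43 = 42
7^10 mod 43 = 36
7^11 mod 43 = 37
7^12 mod 43 = 1
7^13 mod 43 = 7
7^14 mod 43 = 6


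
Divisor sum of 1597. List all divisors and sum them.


Divisors of 1597: 1, 1597
Sum = 1 + 1597 = 1598

σ(1597) = 1598


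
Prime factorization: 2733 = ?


2733 / 3 = 911
911 / 911 = 1
2733 = 3 × 911


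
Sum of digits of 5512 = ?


5 + 5 + 1 + 2 = 13


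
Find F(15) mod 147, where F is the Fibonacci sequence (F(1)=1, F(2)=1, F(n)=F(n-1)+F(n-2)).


F(k) mod 147 for k=1..15:
1, 1, 2, 3, 5, 8, 13, 21, 34, 55, 89, 144, 86, 83, 22
F(15) mod 147 = 22


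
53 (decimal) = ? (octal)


53 (base 10) = 53 (decimal)
53 (decimal) = 65 (base 8)


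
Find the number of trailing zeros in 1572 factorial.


floor(1572/5) = 314
floor(1572/25) = 62
floor(1572/125) = 12
floor(1572/625) = 2
Total = 390

390 trailing zeros


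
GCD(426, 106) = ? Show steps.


426 = 4 * 106 + 2
106 = 53 * 2 + 0
GCD = 2


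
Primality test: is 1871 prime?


Check divisors up to sqrt(1871) = 43.2551
No divisors found.
1871 is prime.

Yes, 1871 is prime


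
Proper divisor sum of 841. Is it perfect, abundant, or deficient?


Proper divisors: 1, 29
Sum = 1 + 29 = 30
30 < 841 → deficient

s(841) = 30 (deficient)


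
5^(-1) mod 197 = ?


Use the extended Euclidean algorithm on (197, 5); each row r = 197*s + 5*t:
r=197, s=1, t=0
r=5, s=0, t=1
q=39: r=2, s=1, t=-39   [197*(1) + 5*(-39) = 2]
q=2: r=1, s=-2, t=79   [197*(-2) + 5*(79) = 1]
q=2: r=0, s=5, t=-197   [197*(5) + 5*(-197) = 0]
GCD = 1 with t = 79, so 5*(79) ≡ 1 (mod 197)
Inverse = 79 mod 197 = 79
Check: 5 * 79 = 395 ≡ 1 (mod 197)

5^(-1) ≡ 79 (mod 197)


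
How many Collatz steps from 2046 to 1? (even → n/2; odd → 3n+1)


2046 → 1023 → 3070 → 1535 → 4606 → 2303 → 6910 → 3455 → 10366 → 5183 → 15550 → 7775 → 23326 → 11663 → 34990 → 17495 → 52486 → 26243 → 78730 → 39365 → 118096 → 59048 → 29524 → 14762 → 7381 → 22144 → 11072 → 5536 → 2768 → 1384 → 692 → 346 → 173 → 520 → 260 → 130 → 65 → 196 → 98 → 49 → 148 → 74 → 37 → 112 → 56 → 28 → 14 → 7 → 22 → 11 → 34 → 17 → 52 → 26 → 13 → 40 → 20 → 10 → 5 → 16 → 8 → 4 → 2 → 1
Total steps = 63

63 steps


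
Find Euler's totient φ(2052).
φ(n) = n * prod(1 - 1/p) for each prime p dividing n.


2052 = 2^2 × 3^3 × 19
Prime factors: 2, 3, 19
φ(2052) = 2052 × (1-1/2) × (1-1/3) × (1-1/19)
= 2052 × 1/2 × 2/3 × 18/19 = 648

φ(2052) = 648


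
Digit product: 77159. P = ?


7 × 7 × 1 × 5 × 9 = 2205


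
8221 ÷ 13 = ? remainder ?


8221 = 13 * 632 + 5
Check: 8216 + 5 = 8221

q = 632, r = 5


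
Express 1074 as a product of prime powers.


1074 / 2 = 537
537 / 3 = 179
179 / 179 = 1
1074 = 2 × 3 × 179


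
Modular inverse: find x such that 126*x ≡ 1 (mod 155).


Use the extended Euclidean algorithm on (155, 126); each row r = 155*s + 126*t:
r=155, s=1, t=0
r=126, s=0, t=1
q=1: r=29, s=1, t=-1   [155*(1) + 126*(-1) = 29]
q=4: r=10, s=-4, t=5   [155*(-4) + 126*(5) = 10]
q=2: r=9, s=9, t=-11   [155*(9) + 126*(-11) = 9]
q=1: r=1, s=-13, t=16   [155*(-13) + 126*(16) = 1]
q=9: r=0, s=126, t=-155   [155*(126) + 126*(-155) = 0]
GCD = 1 with t = 16, so 126*(16) ≡ 1 (mod 155)
Inverse = 16 mod 155 = 16
Check: 126 * 16 = 2016 ≡ 1 (mod 155)

126^(-1) ≡ 16 (mod 155)


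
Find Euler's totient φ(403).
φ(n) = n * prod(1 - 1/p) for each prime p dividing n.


403 = 13 × 31
Prime factors: 13, 31
φ(403) = 403 × (1-1/13) × (1-1/31)
= 403 × 12/13 × 30/31 = 360

φ(403) = 360


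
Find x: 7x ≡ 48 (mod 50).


GCD(7, 50) = 1, unique solution
a^(-1) mod 50 = 43
x = 43 * 48 mod 50 = 14

x ≡ 14 (mod 50)


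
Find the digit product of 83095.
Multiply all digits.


8 × 3 × 0 × 9 × 5 = 0


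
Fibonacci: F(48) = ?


Sequence: 1, 1, 2, 3, 5, 8, 13, 21, 34, 55, 89, 144, 233, 377, 610, 987, 1597, 2584, 4181, 6765, 10946, 17711, 28657, 46368, 75025, 121393, 196418, 317811, 514229, 832040, 1346269, 2178309, 3524578, 5702887, 9227465, 14930352, 24157817, 39088169, 63245986, 102334155, 165580141, 267914296, 433494437, 701408733, 1134903170, 1836311903, 2971215073, 4807526976
F(48) = 4807526976


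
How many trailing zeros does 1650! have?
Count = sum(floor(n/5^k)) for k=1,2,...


floor(1650/5) = 330
floor(1650/25) = 66
floor(1650/125) = 13
floor(1650/625) = 2
Total = 411

411 trailing zeros


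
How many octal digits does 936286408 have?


936286408 in base 8 = 6763514310
Number of digits = 10

10 digits (base 8)


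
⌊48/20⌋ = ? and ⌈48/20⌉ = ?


48/20 = 2.4000
floor = 2
ceil = 3

floor = 2, ceil = 3


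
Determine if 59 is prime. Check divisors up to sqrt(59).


Check divisors up to sqrt(59) = 7.6811
No divisors found.
59 is prime.

Yes, 59 is prime


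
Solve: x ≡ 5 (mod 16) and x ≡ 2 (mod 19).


M = 16*19 = 304
M1 = M/16 = 19, M2 = M/19 = 16
M1^(-1) mod 16 = 11, M2^(-1) mod 19 = 6
x = 5*19*11 + 2*16*6 = 1237
1237 mod 304 = 21
Check: 21 mod 16 = 5 ✓, 21 mod 19 = 2 ✓

x ≡ 21 (mod 304)


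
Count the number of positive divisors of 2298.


2298 = 2^1 × 3^1 × 383^1
d(2298) = (1+1) × (1+1) × (1+1) = 8

8 divisors


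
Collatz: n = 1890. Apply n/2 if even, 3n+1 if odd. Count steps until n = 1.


1890 → 945 → 2836 → 1418 → 709 → 2128 → 1064 → 532 → 266 → 133 → 400 → 200 → 100 → 50 → 25 → 76 → 38 → 19 → 58 → 29 → 88 → 44 → 22 → 11 → 34 → 17 → 52 → 26 → 13 → 40 → 20 → 10 → 5 → 16 → 8 → 4 → 2 → 1
Total steps = 37

37 steps


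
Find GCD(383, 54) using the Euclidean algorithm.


383 = 7 * 54 + 5
54 = 10 * 5 + 4
5 = 1 * 4 + 1
4 = 4 * 1 + 0
GCD = 1


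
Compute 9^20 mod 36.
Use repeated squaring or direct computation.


9^1 mod 36 = 9
9^2 mod 36 = 9
9^3 mod 36 = 9
9^4 mod 36 = 9
9^5 mod 36 = 9
9^6 mod 36 = 9
9^7 mod 36 = 9
9^8 mod 36 = 9
9^9 mod 36 = 9
9^10 mod 36 = 9
9^11 mod 36 = 9
9^12 mod 36 = 9
9^13 mod 36 = 9
9^14 mod 36 = 9
9^15 mod 36 = 9
9^16 mod 36 = 9
9^17 mod 36 = 9
9^18 mod 36 = 9
9^19 mod 36 = 9
9^20 mod 36 = 9


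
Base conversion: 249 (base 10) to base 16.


249 (base 10) = 249 (decimal)
249 (decimal) = F9 (base 16)


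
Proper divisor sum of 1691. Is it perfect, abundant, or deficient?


Proper divisors: 1, 19, 89
Sum = 1 + 19 + 89 = 109
109 < 1691 → deficient

s(1691) = 109 (deficient)


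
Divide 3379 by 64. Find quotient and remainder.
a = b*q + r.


3379 = 64 * 52 + 51
Check: 3328 + 51 = 3379

q = 52, r = 51


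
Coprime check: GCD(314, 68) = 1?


Euclidean algorithm:
314 = 4 * 68 + 42
68 = 1 * 42 + 26
42 = 1 * 26 + 16
26 = 1 * 16 + 10
16 = 1 * 10 + 6
10 = 1 * 6 + 4
6 = 1 * 4 + 2
4 = 2 * 2 + 0
GCD(314, 68) = 2

No, not coprime (GCD = 2)


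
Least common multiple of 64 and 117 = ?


GCD(64, 117) = 1
LCM = 64*117/1 = 7488/1 = 7488

LCM = 7488


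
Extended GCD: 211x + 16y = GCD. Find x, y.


Tabular extended Euclidean (each row: r = 211*s + 16*t):
r=211, s=1, t=0
r=16, s=0, t=1
q=13: r=3, s=1, t=-13   [211*(1) + 16*(-13) = 3]
q=5: r=1, s=-5, t=66   [211*(-5) + 16*(66) = 1]
q=3: r=0, s=16, t=-211   [211*(16) + 16*(-211) = 0]
GCD = 1; from the row with r=1: x=-5, y=66
Check: 211*(-5) + 16*(66) = -1055 + 1056 = 1

GCD = 1, x = -5, y = 66


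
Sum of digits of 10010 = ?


1 + 0 + 0 + 1 + 0 = 2


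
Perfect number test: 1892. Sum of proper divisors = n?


Proper divisors of 1892: 1, 2, 4, 11, 22, 43, 44, 86, 172, 473, 946
Sum = 1 + 2 + 4 + 11 + 22 + 43 + 44 + 86 + 172 + 473 + 946 = 1804

No, 1892 is not perfect (1804 ≠ 1892)


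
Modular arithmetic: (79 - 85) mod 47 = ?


79 - 85 = -6
-6 mod 47 = 41


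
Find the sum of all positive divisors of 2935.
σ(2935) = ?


Divisors of 2935: 1, 5, 587, 2935
Sum = 1 + 5 + 587 + 2935 = 3528

σ(2935) = 3528


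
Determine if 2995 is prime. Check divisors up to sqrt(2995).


2995 / 5 = 599 (exact division)
2995 is NOT prime.

No, 2995 is not prime


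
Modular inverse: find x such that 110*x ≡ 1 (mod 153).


Use the extended Euclidean algorithm on (153, 110); each row r = 153*s + 110*t:
r=153, s=1, t=0
r=110, s=0, t=1
q=1: r=43, s=1, t=-1   [153*(1) + 110*(-1) = 43]
q=2: r=24, s=-2, t=3   [153*(-2) + 110*(3) = 24]
q=1: r=19, s=3, t=-4   [153*(3) + 110*(-4) = 19]
q=1: r=5, s=-5, t=7   [153*(-5) + 110*(7) = 5]
q=3: r=4, s=18, t=-25   [153*(18) + 110*(-25) = 4]
q=1: r=1, s=-23, t=32   [153*(-23) + 110*(32) = 1]
q=4: r=0, s=110, t=-153   [153*(110) + 110*(-153) = 0]
GCD = 1 with t = 32, so 110*(32) ≡ 1 (mod 153)
Inverse = 32 mod 153 = 32
Check: 110 * 32 = 3520 ≡ 1 (mod 153)

110^(-1) ≡ 32 (mod 153)


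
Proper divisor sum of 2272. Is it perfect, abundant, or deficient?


Proper divisors: 1, 2, 4, 8, 16, 32, 71, 142, 284, 568, 1136
Sum = 1 + 2 + 4 + 8 + 16 + 32 + 71 + 142 + 284 + 568 + 1136 = 2264
2264 < 2272 → deficient

s(2272) = 2264 (deficient)


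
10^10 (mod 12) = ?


10^1 mod 12 = 10
10^2 mod 12 = 4
10^3 mod 12 = 4
10^4 mod 12 = 4
10^5 mod 12 = 4
10^6 mod 12 = 4
10^7 mod 12 = 4
10^8 mod 12 = 4
10^9 mod 12 = 4
10^10 mod 12 = 4


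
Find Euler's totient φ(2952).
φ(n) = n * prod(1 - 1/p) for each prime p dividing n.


2952 = 2^3 × 3^2 × 41
Prime factors: 2, 3, 41
φ(2952) = 2952 × (1-1/2) × (1-1/3) × (1-1/41)
= 2952 × 1/2 × 2/3 × 40/41 = 960

φ(2952) = 960


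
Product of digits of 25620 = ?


2 × 5 × 6 × 2 × 0 = 0


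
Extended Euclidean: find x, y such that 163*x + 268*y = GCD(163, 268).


Tabular extended Euclidean (each row: r = 163*s + 268*t):
r=163, s=1, t=0
r=268, s=0, t=1
q=0: r=163, s=1, t=0   [163*(1) + 268*(0) = 163]
q=1: r=105, s=-1, t=1   [163*(-1) + 268*(1) = 105]
q=1: r=58, s=2, t=-1   [163*(2) + 268*(-1) = 58]
q=1: r=47, s=-3, t=2   [163*(-3) + 268*(2) = 47]
q=1: r=11, s=5, t=-3   [163*(5) + 268*(-3) = 11]
q=4: r=3, s=-23, t=14   [163*(-23) + 268*(14) = 3]
q=3: r=2, s=74, t=-45   [163*(74) + 268*(-45) = 2]
q=1: r=1, s=-97, t=59   [163*(-97) + 268*(59) = 1]
q=2: r=0, s=268, t=-163   [163*(268) + 268*(-163) = 0]
GCD = 1; from the row with r=1: x=-97, y=59
Check: 163*(-97) + 268*(59) = -15811 + 15812 = 1

GCD = 1, x = -97, y = 59


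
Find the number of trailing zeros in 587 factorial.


floor(587/5) = 117
floor(587/25) = 23
floor(587/125) = 4
Total = 144

144 trailing zeros


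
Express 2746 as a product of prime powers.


2746 / 2 = 1373
1373 / 1373 = 1
2746 = 2 × 1373


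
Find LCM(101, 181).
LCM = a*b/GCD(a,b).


GCD(101, 181) = 1
LCM = 101*181/1 = 18281/1 = 18281

LCM = 18281


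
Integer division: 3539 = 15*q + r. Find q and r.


3539 = 15 * 235 + 14
Check: 3525 + 14 = 3539

q = 235, r = 14


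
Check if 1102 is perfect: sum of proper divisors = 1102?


Proper divisors of 1102: 1, 2, 19, 29, 38, 58, 551
Sum = 1 + 2 + 19 + 29 + 38 + 58 + 551 = 698

No, 1102 is not perfect (698 ≠ 1102)


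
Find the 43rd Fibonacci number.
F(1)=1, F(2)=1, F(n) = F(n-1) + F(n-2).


Sequence: 1, 1, 2, 3, 5, 8, 13, 21, 34, 55, 89, 144, 233, 377, 610, 987, 1597, 2584, 4181, 6765, 10946, 17711, 28657, 46368, 75025, 121393, 196418, 317811, 514229, 832040, 1346269, 2178309, 3524578, 5702887, 9227465, 14930352, 24157817, 39088169, 63245986, 102334155, 165580141, 267914296, 433494437
F(43) = 433494437


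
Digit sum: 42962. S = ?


4 + 2 + 9 + 6 + 2 = 23


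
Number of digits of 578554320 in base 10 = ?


578554320 has 9 digits in base 10
floor(log10(578554320)) + 1 = floor(8.7623) + 1 = 9

9 digits (base 10)


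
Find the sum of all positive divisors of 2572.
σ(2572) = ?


Divisors of 2572: 1, 2, 4, 643, 1286, 2572
Sum = 1 + 2 + 4 + 643 + 1286 + 2572 = 4508

σ(2572) = 4508


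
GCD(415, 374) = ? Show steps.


415 = 1 * 374 + 41
374 = 9 * 41 + 5
41 = 8 * 5 + 1
5 = 5 * 1 + 0
GCD = 1


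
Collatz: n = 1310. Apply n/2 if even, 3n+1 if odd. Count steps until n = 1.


1310 → 655 → 1966 → 983 → 2950 → 1475 → 4426 → 2213 → 6640 → 3320 → 1660 → 830 → 415 → 1246 → 623 → 1870 → 935 → 2806 → 1403 → 4210 → 2105 → 6316 → 3158 → 1579 → 4738 → 2369 → 7108 → 3554 → 1777 → 5332 → 2666 → 1333 → 4000 → 2000 → 1000 → 500 → 250 → 125 → 376 → 188 → 94 → 47 → 142 → 71 → 214 → 107 → 322 → 161 → 484 → 242 → 121 → 364 → 182 → 91 → 274 → 137 → 412 → 206 → 103 → 310 → 155 → 466 → 233 → 700 → 350 → 175 → 526 → 263 → 790 → 395 → 1186 → 593 → 1780 → 890 → 445 → 1336 → 668 → 334 → 167 → 502 → 251 → 754 → 377 → 1132 → 566 → 283 → 850 → 425 → 1276 → 638 → 319 → 958 → 479 → 1438 → 719 → 2158 → 1079 → 3238 → 1619 → 4858 → 2429 → 7288 → 3644 → 1822 → 911 → 2734 → 1367 → 4102 → 2051 → 6154 → 3077 → 9232 → 4616 → 2308 → 1154 → 577 → 1732 → 866 → 433 → 1300 → 650 → 325 → 976 → 488 → 244 → 122 → 61 → 184 → 92 → 46 → 23 → 70 → 35 → 106 → 53 → 160 → 80 → 40 → 20 → 10 → 5 → 16 → 8 → 4 → 2 → 1
Total steps = 145

145 steps


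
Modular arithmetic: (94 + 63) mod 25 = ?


94 + 63 = 157
157 mod 25 = 7


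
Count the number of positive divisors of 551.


551 = 19^1 × 29^1
d(551) = (1+1) × (1+1) = 4

4 divisors


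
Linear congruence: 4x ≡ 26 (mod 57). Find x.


GCD(4, 57) = 1, unique solution
a^(-1) mod 57 = 43
x = 43 * 26 mod 57 = 35

x ≡ 35 (mod 57)


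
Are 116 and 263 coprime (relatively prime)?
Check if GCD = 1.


Euclidean algorithm:
263 = 2 * 116 + 31
116 = 3 * 31 + 23
31 = 1 * 23 + 8
23 = 2 * 8 + 7
8 = 1 * 7 + 1
7 = 7 * 1 + 0
GCD(116, 263) = 1

Yes, coprime (GCD = 1)


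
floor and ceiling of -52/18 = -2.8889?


-52/18 = -2.8889
floor = -3
ceil = -2

floor = -3, ceil = -2


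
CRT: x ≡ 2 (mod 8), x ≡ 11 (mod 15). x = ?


M = 8*15 = 120
M1 = M/8 = 15, M2 = M/15 = 8
M1^(-1) mod 8 = 7, M2^(-1) mod 15 = 2
x = 2*15*7 + 11*8*2 = 386
386 mod 120 = 26
Check: 26 mod 8 = 2 ✓, 26 mod 15 = 11 ✓

x ≡ 26 (mod 120)


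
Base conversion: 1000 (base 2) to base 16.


1000 (base 2) = 8 (decimal)
8 (decimal) = 8 (base 16)


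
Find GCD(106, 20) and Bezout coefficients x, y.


Tabular extended Euclidean (each row: r = 106*s + 20*t):
r=106, s=1, t=0
r=20, s=0, t=1
q=5: r=6, s=1, t=-5   [106*(1) + 20*(-5) = 6]
q=3: r=2, s=-3, t=16   [106*(-3) + 20*(16) = 2]
q=3: r=0, s=10, t=-53   [106*(10) + 20*(-53) = 0]
GCD = 2; from the row with r=2: x=-3, y=16
Check: 106*(-3) + 20*(16) = -318 + 320 = 2

GCD = 2, x = -3, y = 16


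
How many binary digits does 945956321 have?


945956321 in base 2 = 111000011000100010010111100001
Number of digits = 30

30 digits (base 2)


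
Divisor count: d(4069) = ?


4069 = 13^1 × 313^1
d(4069) = (1+1) × (1+1) = 4

4 divisors


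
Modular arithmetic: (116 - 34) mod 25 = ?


116 - 34 = 82
82 mod 25 = 7


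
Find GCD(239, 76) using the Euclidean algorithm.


239 = 3 * 76 + 11
76 = 6 * 11 + 10
11 = 1 * 10 + 1
10 = 10 * 1 + 0
GCD = 1


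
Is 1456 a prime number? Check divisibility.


1456 / 2 = 728 (exact division)
1456 is NOT prime.

No, 1456 is not prime


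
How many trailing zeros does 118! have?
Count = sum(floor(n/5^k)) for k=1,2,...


floor(118/5) = 23
floor(118/25) = 4
Total = 27

27 trailing zeros


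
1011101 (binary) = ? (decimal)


1011101 (base 2) = 93 (decimal)
93 (decimal) = 93 (base 10)


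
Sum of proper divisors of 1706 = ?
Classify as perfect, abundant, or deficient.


Proper divisors: 1, 2, 853
Sum = 1 + 2 + 853 = 856
856 < 1706 → deficient

s(1706) = 856 (deficient)


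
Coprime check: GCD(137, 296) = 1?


Euclidean algorithm:
296 = 2 * 137 + 22
137 = 6 * 22 + 5
22 = 4 * 5 + 2
5 = 2 * 2 + 1
2 = 2 * 1 + 0
GCD(137, 296) = 1

Yes, coprime (GCD = 1)


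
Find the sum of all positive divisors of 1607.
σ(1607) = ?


Divisors of 1607: 1, 1607
Sum = 1 + 1607 = 1608

σ(1607) = 1608


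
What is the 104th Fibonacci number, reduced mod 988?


F(k) mod 988 for k=1..104:
1, 1, 2, 3, 5, 8, 13, 21, 34, 55, 89, 144, 233, 377, 610, 987, 609, 608, 229, 837, 78, 915, 5, 920, 925, 857, 794, 663, 469, 144, 613, 757, 382, 151, 533, 684, 229, 913, 154, 79, 233, 312, 545, 857, 414, 283, 697, 980, 689, 681, 382, 75, 457, 532, 1, 533, 534, 79, 613, 692, 317, 21, 338, 359, 697, 68, 765, 833, 610, 455, 77, 532, 609, 153, 762, 915, 689, 616, 317, 933, 262, 207, 469, 676, 157, 833, 2, 835, 837, 684, 533, 229, 762, 3, 765, 768, 545, 325, 870, 207, 89, 296, 385, 681
F(104) mod 988 = 681


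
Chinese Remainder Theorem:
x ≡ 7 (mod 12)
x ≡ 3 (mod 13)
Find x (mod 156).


M = 12*13 = 156
M1 = M/12 = 13, M2 = M/13 = 12
M1^(-1) mod 12 = 1, M2^(-1) mod 13 = 12
x = 7*13*1 + 3*12*12 = 523
523 mod 156 = 55
Check: 55 mod 12 = 7 ✓, 55 mod 13 = 3 ✓

x ≡ 55 (mod 156)


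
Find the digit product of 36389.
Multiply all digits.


3 × 6 × 3 × 8 × 9 = 3888


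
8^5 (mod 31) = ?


8^1 mod 31 = 8
8^2 mod 31 = 2
8^3 mod 31 = 16
8^4 mod 31 = 4
8^5 mod 31 = 1


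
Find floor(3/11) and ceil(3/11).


3/11 = 0.2727
floor = 0
ceil = 1

floor = 0, ceil = 1


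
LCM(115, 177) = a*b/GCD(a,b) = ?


GCD(115, 177) = 1
LCM = 115*177/1 = 20355/1 = 20355

LCM = 20355


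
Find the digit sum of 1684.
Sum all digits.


1 + 6 + 8 + 4 = 19


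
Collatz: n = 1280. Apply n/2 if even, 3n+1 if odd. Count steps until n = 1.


1280 → 640 → 320 → 160 → 80 → 40 → 20 → 10 → 5 → 16 → 8 → 4 → 2 → 1
Total steps = 13

13 steps


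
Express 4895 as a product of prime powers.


4895 / 5 = 979
979 / 11 = 89
89 / 89 = 1
4895 = 5 × 11 × 89


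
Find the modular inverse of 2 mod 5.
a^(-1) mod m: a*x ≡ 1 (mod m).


Use the extended Euclidean algorithm on (5, 2); each row r = 5*s + 2*t:
r=5, s=1, t=0
r=2, s=0, t=1
q=2: r=1, s=1, t=-2   [5*(1) + 2*(-2) = 1]
q=2: r=0, s=-2, t=5   [5*(-2) + 2*(5) = 0]
GCD = 1 with t = -2, so 2*(-2) ≡ 1 (mod 5)
Inverse = -2 mod 5 = 3
Check: 2 * 3 = 6 ≡ 1 (mod 5)

2^(-1) ≡ 3 (mod 5)


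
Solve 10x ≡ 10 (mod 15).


GCD(10, 15) = 5 divides 10
Divide: 2x ≡ 2 (mod 3)
x ≡ 1 (mod 3)


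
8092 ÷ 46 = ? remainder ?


8092 = 46 * 175 + 42
Check: 8050 + 42 = 8092

q = 175, r = 42


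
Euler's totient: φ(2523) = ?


2523 = 3 × 29^2
Prime factors: 3, 29
φ(2523) = 2523 × (1-1/3) × (1-1/29)
= 2523 × 2/3 × 28/29 = 1624

φ(2523) = 1624


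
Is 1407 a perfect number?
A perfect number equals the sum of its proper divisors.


Proper divisors of 1407: 1, 3, 7, 21, 67, 201, 469
Sum = 1 + 3 + 7 + 21 + 67 + 201 + 469 = 769

No, 1407 is not perfect (769 ≠ 1407)
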